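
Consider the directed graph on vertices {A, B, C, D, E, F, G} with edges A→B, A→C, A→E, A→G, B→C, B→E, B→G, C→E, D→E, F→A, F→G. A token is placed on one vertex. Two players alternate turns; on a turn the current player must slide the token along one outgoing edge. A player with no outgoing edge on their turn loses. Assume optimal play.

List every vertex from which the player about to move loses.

E, G

Compute win/loss labels from the base case upward. A position with no move is L. Any other position is W if it can reach an L in one move, else L.
Every edge goes from a vertex to one that appears earlier in the order G, E, C, B, A, F, D, so processing vertices in that order labels each vertex after all of its successors.
G: no outgoing edge → L
E: no outgoing edge → L
C: →E(L), so W
B: →E(L), so W
A: →E(L), so W
F: →G(L), so W
D: →E(L), so W
The losing starting vertices are exactly the entries labelled L in this table (2 of them).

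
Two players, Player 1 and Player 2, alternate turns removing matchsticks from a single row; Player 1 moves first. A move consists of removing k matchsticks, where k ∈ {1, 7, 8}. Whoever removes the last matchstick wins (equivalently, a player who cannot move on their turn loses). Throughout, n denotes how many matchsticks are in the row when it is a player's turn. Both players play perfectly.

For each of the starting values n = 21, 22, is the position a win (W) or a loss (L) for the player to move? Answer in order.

21: L, 22: W

Build the W/L table. Terminal = L. A non-terminal position is W if it has a move to some L; otherwise it is L.
n=0: no move → L
n=1: →0(L), so W
n=2: →1(W) only, which is W, so L
n=3: →2(L), so W
n=4: →3(W) only, which is W, so L
n=5: →4(L), so W
n=6: →5(W) only, which is W, so L
n=7: →6(L), so W
n=8: →0(L), so W
n=9: →2(L), so W
n=10: →2(L), so W
n=11: →4(L), so W
n=12: →4(L), so W
n=13: →6(L), so W
n=14: →6(L), so W
n=15: →14(W), 8(W), 7(W) — all W, so L
n=16: →15(L), so W
n=17: →16(W), 10(W), 9(W) — all W, so L
n=18: →17(L), so W
n=19: →18(W), 12(W), 11(W) — all W, so L
n=20: →19(L), so W
n=21: →20(W), 14(W), 13(W) — all W, so L
n=22: →21(L), so W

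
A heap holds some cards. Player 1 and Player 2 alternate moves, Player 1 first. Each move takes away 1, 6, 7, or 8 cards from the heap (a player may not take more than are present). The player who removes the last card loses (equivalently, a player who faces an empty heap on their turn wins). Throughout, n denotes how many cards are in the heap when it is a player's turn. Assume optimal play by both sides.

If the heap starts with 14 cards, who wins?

Player 2 wins.

Label each position W (a win for the player to move) or L (a loss). A position with no legal move is W; any other position is W exactly when some move reaches an L, and L when every move reaches a W.
n=0: no move; the opponent has just taken the last card and therefore loses → W
n=1: L (sole option 0(W) is W)
n=2: W (go to 1, an L position)
n=3: L (sole option 2(W) is W)
n=4: W (go to 3, an L position)
n=5: L (sole option 4(W) is W)
n=6: W (go to 5, an L position)
n=7: W (go to 1, an L position)
n=8: W (go to 1, an L position)
n=9: W (go to 3, an L position)
n=10: W (go to 3, an L position)
n=11: W (go to 5, an L position)
n=12: W (go to 5, an L position)
n=13: W (go to 5, an L position)
n=14: L (options 13(W), 8(W), 7(W), 6(W) are all W)
The starting position 14 is L: whatever Player 1 does, the opponent receives a W position.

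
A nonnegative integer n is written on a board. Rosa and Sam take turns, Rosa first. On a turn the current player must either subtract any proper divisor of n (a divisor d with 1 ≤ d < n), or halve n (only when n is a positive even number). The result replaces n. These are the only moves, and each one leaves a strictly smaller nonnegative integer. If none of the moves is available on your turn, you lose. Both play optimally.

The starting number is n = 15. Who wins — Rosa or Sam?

Sam wins.

Compute win/loss labels from the base case upward. A position with no move is L. Any other position is W if it can reach an L in one move, else L.
n=0: no move → L
n=1: no move → L
n=2: can move to 1, which is L ⇒ W
n=3: the only move is to 2(W), a W ⇒ L
n=4: can move to 3, which is L ⇒ W
n=5: the only move is to 4(W), a W ⇒ L
n=6: can move to 3, which is L ⇒ W
n=7: the only move is to 6(W), a W ⇒ L
n=8: can move to 7, which is L ⇒ W
n=9: moves to 6(W), 8(W); every one is W ⇒ L
n=10: can move to 5, which is L ⇒ W
n=11: the only move is to 10(W), a W ⇒ L
n=12: can move to 9, which is L ⇒ W
n=13: the only move is to 12(W), a W ⇒ L
n=14: can move to 7, which is L ⇒ W
n=15: moves to 10(W), 12(W), 14(W); every one is W ⇒ L
Every move from 15 reaches a W position, so the mover loses.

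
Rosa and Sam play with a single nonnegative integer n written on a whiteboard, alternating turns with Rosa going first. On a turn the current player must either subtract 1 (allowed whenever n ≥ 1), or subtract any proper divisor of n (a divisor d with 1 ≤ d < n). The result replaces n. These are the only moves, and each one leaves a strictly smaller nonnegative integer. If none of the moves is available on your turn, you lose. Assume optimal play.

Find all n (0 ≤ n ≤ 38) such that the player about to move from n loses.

0, 2, 5, 7, 9, 11, 13, 15, 17, 19, 21, 23, 25, 27, 29, 31, 33, 35, 37

Compute win/loss labels from the base case upward. A position with no move is L. Any other position is W if it can reach an L in one move, else L.
n=0: no move → L
n=1: W (go to 0, an L position)
n=2: L (sole option 1(W) is W)
n=3: W (go to 2, an L position)
n=4: W (go to 2, an L position)
n=5: L (sole option 4(W) is W)
n=6: W (go to 5, an L position)
n=7: L (sole option 6(W) is W)
n=8: W (go to 7, an L position)
n=9: L (options 6(W), 8(W) are all W)
n=10: W (go to 5, an L position)
n=11: L (sole option 10(W) is W)
n=12: W (go to 9, an L position)
n=13: L (sole option 12(W) is W)
n=14: W (go to 7, an L position)
n=15: L (options 10(W), 12(W), 14(W) are all W)
n=16: W (go to 15, an L position)
n=17: L (sole option 16(W) is W)
n=18: W (go to 9, an L position)
n=19: L (sole option 18(W) is W)
n=20: W (go to 15, an L position)
n=21: L (options 14(W), 18(W), 20(W) are all W)
n=22: W (go to 11, an L position)
n=23: L (sole option 22(W) is W)
n=24: W (go to 21, an L position)
n=25: L (options 20(W), 24(W) are all W)
n=26: W (go to 13, an L position)
n=27: L (options 18(W), 24(W), 26(W) are all W)
n=28: W (go to 21, an L position)
n=29: L (sole option 28(W) is W)
n=30: W (go to 15, an L position)
n=31: L (sole option 30(W) is W)
n=32: W (go to 31, an L position)
n=33: L (options 22(W), 30(W), 32(W) are all W)
n=34: W (go to 17, an L position)
n=35: L (options 28(W), 30(W), 34(W) are all W)
n=36: W (go to 27, an L position)
n=37: L (sole option 36(W) is W)
n=38: W (go to 19, an L position)
Reading off the rows marked L gives the requested list; there are 19 such values of n.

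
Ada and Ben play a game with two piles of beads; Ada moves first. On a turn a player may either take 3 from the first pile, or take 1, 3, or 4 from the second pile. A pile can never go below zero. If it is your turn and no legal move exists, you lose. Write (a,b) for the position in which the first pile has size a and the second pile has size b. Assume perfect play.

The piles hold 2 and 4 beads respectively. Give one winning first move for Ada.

Move to (2,0).

Positions with no move are L. A position that does have a move is losing for the player to move precisely when every available move leads to a winning position for the opponent. Fill in the labels:
No move ever increases a pile, so every position that can arise here has a ≤ 2 and b ≤ 4; it is enough to label the cells with 0 ≤ a ≤ 2 and 0 ≤ b ≤ 4.
Every move lowers a or b (never raises either), so fill the grid row by row in increasing a, and left to right within a row: each cell's successors are then already labelled.
      b=0  b=1  b=2  b=3  b=4
a=0:    L    W    L    W    W
a=1:    L    W    L    W    W
a=2:    L    W    L    W    W
Cells with no legal move (terminal, hence L): (0,0), (1,0), (2,0).
The remaining L cells, each justified by listing all of its moves:
(0,2): L (sole option (0,1)(W) is W)
(1,2): L (sole option (1,1)(W) is W)
(2,2): L (sole option (2,1)(W) is W)
Every other cell has at least one move into one of the L cells above, so it is W.
From (2,4), the L positions reachable in one move are: (2,0).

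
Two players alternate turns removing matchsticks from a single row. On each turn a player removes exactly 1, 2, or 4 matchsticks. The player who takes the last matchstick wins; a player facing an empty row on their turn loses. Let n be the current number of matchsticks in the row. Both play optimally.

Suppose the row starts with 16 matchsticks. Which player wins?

Classify positions by backward induction: terminal positions (no move available) are L. From any other position, the mover wins iff some move reaches an L.
n=0: no move → L
n=1: can move to 0, which is L ⇒ W
n=2: can move to 0, which is L ⇒ W
n=3: moves to 2(W), 1(W); every one is W ⇒ L
n=4: can move to 3, which is L ⇒ W
n=5: can move to 3, which is L ⇒ W
n=6: moves to 5(W), 4(W), 2(W); every one is W ⇒ L
n=7: can move to 6, which is L ⇒ W
n=8: can move to 6, which is L ⇒ W
n=9: moves to 8(W), 7(W), 5(W); every one is W ⇒ L
n=10: can move to 9, which is L ⇒ W
n=11: can move to 9, which is L ⇒ W
n=12: moves to 11(W), 10(W), 8(W); every one is W ⇒ L
n=13: can move to 12, which is L ⇒ W
n=14: can move to 12, which is L ⇒ W
n=15: moves to 14(W), 13(W), 11(W); every one is W ⇒ L
n=16: can move to 15, which is L ⇒ W
From 16 the player to move can remove 1, leaving 15, reaching an L position.

The first player wins.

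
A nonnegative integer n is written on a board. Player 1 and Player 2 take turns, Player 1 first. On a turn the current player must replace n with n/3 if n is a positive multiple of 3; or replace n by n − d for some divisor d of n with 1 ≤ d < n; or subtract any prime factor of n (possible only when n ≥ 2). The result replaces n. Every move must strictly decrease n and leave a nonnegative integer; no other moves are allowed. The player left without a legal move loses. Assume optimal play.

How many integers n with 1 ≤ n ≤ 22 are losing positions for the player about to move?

Use the standard recursion: the mover loses at a terminal position; elsewhere, the mover wins exactly when some move hands the opponent an L position.
n=0: no move → L
n=1: no move → L
n=2: can move to 0, which is L ⇒ W
n=3: can move to 0, which is L ⇒ W
n=4: moves to 2(W), 3(W); every one is W ⇒ L
n=5: can move to 0, which is L ⇒ W
n=6: can move to 4, which is L ⇒ W
n=7: can move to 0, which is L ⇒ W
n=8: can move to 4, which is L ⇒ W
n=9: moves to 3(W), 6(W), 8(W); every one is W ⇒ L
n=10: can move to 9, which is L ⇒ W
n=11: can move to 0, which is L ⇒ W
n=12: can move to 4, which is L ⇒ W
n=13: can move to 0, which is L ⇒ W
n=14: moves to 7(W), 12(W), 13(W); every one is W ⇒ L
n=15: can move to 14, which is L ⇒ W
n=16: can move to 14, which is L ⇒ W
n=17: can move to 0, which is L ⇒ W
n=18: can move to 9, which is L ⇒ W
n=19: can move to 0, which is L ⇒ W
n=20: moves to 10(W), 15(W), 16(W), 18(W), 19(W); every one is W ⇒ L
n=21: can move to 14, which is L ⇒ W
n=22: can move to 20, which is L ⇒ W
L entries with 1 ≤ n ≤ 22 (n=0 is outside the asked range and is not counted): n = 1, 4, 9, 14, 20; that makes 5.

5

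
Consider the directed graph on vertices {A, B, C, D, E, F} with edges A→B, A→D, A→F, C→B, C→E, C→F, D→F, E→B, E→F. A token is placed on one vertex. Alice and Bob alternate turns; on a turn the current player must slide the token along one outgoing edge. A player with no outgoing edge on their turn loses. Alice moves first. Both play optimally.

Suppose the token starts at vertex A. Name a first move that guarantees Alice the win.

Move to F.

Classify positions by backward induction: terminal positions (no move available) are L. From any other position, the mover wins iff some move reaches an L.
Every edge goes from a vertex to one that appears earlier in the order B, F, E, C, D, A, so processing vertices in that order labels each vertex after all of its successors.
B: no outgoing edge → L
F: no outgoing edge → L
E: can move to F, which is L ⇒ W
C: can move to F, which is L ⇒ W
D: can move to F, which is L ⇒ W
A: can move to F, which is L ⇒ W
From A, the L positions reachable in one move are: F, B. Any move reaching one of these is winning.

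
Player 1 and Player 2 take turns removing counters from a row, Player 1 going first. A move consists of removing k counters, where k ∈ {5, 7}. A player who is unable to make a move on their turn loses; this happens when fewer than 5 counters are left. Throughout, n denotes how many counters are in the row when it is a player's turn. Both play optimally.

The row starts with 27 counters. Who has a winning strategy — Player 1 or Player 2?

Player 2 wins.

Work bottom-up. With no move the player to move loses. Otherwise the position is W if at least one move leads to an L position for the opponent, and L if every move leads to a W.
n=0: no move → L
n=1: no move → L
n=2: no move → L
n=3: no move → L
n=4: no move → L
n=5: W (go to 0, an L position)
n=6: W (go to 1, an L position)
n=7: W (go to 2, an L position)
n=8: W (go to 3, an L position)
n=9: W (go to 4, an L position)
n=10: W (go to 3, an L position)
n=11: W (go to 4, an L position)
n=12: L (options 7(W), 5(W) are all W)
n=13: L (options 8(W), 6(W) are all W)
n=14: L (options 9(W), 7(W) are all W)
n=15: L (options 10(W), 8(W) are all W)
n=16: L (options 11(W), 9(W) are all W)
n=17: W (go to 12, an L position)
n=18: W (go to 13, an L position)
n=19: W (go to 14, an L position)
n=20: W (go to 15, an L position)
n=21: W (go to 16, an L position)
n=22: W (go to 15, an L position)
n=23: W (go to 16, an L position)
n=24: L (options 19(W), 17(W) are all W)
n=25: L (options 20(W), 18(W) are all W)
n=26: L (options 21(W), 19(W) are all W)
n=27: L (options 22(W), 20(W) are all W)
The starting position 27 is L: whatever Player 1 does, the opponent receives a W position.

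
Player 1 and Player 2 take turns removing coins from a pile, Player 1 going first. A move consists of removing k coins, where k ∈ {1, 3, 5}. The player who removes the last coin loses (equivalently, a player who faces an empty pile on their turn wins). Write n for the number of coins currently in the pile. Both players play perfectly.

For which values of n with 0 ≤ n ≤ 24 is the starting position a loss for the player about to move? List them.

1, 3, 5, 7, 9, 11, 13, 15, 17, 19, 21, 23

Label each position W (a win for the player to move) or L (a loss). A position with no legal move is W; any other position is W exactly when some move reaches an L, and L when every move reaches a W.
n=0: no move; the opponent has just taken the last coin and therefore loses → W
n=1: only reaches 0(W), which is W → L
n=2: reaches L-position 1 → W
n=3: only reaches 2(W), 0(W), all W → L
n=4: reaches L-position 3 → W
n=5: only reaches 4(W), 2(W), 0(W), all W → L
n=6: reaches L-position 5 → W
n=7: only reaches 6(W), 4(W), 2(W), all W → L
n=8: reaches L-position 7 → W
n=9: only reaches 8(W), 6(W), 4(W), all W → L
n=10: reaches L-position 9 → W
n=11: only reaches 10(W), 8(W), 6(W), all W → L
n=12: reaches L-position 11 → W
n=13: only reaches 12(W), 10(W), 8(W), all W → L
n=14: reaches L-position 13 → W
n=15: only reaches 14(W), 12(W), 10(W), all W → L
n=16: reaches L-position 15 → W
n=17: only reaches 16(W), 14(W), 12(W), all W → L
n=18: reaches L-position 17 → W
n=19: only reaches 18(W), 16(W), 14(W), all W → L
n=20: reaches L-position 19 → W
n=21: only reaches 20(W), 18(W), 16(W), all W → L
n=22: reaches L-position 21 → W
n=23: only reaches 22(W), 20(W), 18(W), all W → L
n=24: reaches L-position 23 → W
The losing starting values of n are exactly the entries labelled L in this table (12 of them).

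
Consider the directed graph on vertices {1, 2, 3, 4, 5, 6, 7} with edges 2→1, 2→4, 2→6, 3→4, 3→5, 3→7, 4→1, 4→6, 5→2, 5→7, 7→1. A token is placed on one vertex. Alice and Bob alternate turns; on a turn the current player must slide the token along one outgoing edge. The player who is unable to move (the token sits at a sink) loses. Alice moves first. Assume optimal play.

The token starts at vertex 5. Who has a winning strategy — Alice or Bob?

Compute win/loss labels from the base case upward. A position with no move is L. Any other position is W if it can reach an L in one move, else L.
Every edge goes from a vertex to one that appears earlier in the order 1, 6, 4, 2, 7, 5, 3, so processing vertices in that order labels each vertex after all of its successors.
1: no outgoing edge → L
6: no outgoing edge → L
4: →6(L), so W
2: →6(L), so W
7: →1(L), so W
5: →7(W), 2(W) — all W, so L
3: →5(L), so W
The starting position 5 is L: whatever Alice does, the opponent receives a W position.

Bob wins.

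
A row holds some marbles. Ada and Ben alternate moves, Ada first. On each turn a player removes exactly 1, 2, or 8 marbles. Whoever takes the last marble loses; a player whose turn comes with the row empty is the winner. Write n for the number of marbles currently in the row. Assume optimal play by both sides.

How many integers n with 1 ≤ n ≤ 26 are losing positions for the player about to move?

9

Compute win/loss labels from the base case upward. A position with no move is W. Any other position is W if it can reach an L in one move, else L.
n=0: no move; the opponent has just taken the last marble and therefore loses → W
n=1: only reaches 0(W), which is W → L
n=2: reaches L-position 1 → W
n=3: reaches L-position 1 → W
n=4: only reaches 3(W), 2(W), all W → L
n=5: reaches L-position 4 → W
n=6: reaches L-position 4 → W
n=7: only reaches 6(W), 5(W), all W → L
n=8: reaches L-position 7 → W
n=9: reaches L-position 7 → W
n=10: only reaches 9(W), 8(W), 2(W), all W → L
n=11: reaches L-position 10 → W
n=12: reaches L-position 10 → W
n=13: only reaches 12(W), 11(W), 5(W), all W → L
n=14: reaches L-position 13 → W
n=15: reaches L-position 13 → W
n=16: only reaches 15(W), 14(W), 8(W), all W → L
n=17: reaches L-position 16 → W
n=18: reaches L-position 16 → W
n=19: only reaches 18(W), 17(W), 11(W), all W → L
n=20: reaches L-position 19 → W
n=21: reaches L-position 19 → W
n=22: only reaches 21(W), 20(W), 14(W), all W → L
n=23: reaches L-position 22 → W
n=24: reaches L-position 22 → W
n=25: only reaches 24(W), 23(W), 17(W), all W → L
n=26: reaches L-position 25 → W
L entries with 1 ≤ n ≤ 26 (the range starts at n=1): n = 1, 4, 7, 10, 13, 16, 19, 22, 25; that makes 9.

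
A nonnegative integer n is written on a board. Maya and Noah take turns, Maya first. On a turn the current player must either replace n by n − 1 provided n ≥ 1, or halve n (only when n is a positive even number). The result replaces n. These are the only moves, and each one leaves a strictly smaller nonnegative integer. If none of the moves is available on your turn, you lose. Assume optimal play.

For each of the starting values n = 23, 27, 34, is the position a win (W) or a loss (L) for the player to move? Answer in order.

Build the W/L table. Terminal = L. A non-terminal position is W if it has a move to some L; otherwise it is L.
n=0: no move → L
n=1: can move to 0, which is L ⇒ W
n=2: the only move is to 1(W), a W ⇒ L
n=3: can move to 2, which is L ⇒ W
n=4: can move to 2, which is L ⇒ W
n=5: the only move is to 4(W), a W ⇒ L
n=6: can move to 5, which is L ⇒ W
n=7: the only move is to 6(W), a W ⇒ L
n=8: can move to 7, which is L ⇒ W
n=9: the only move is to 8(W), a W ⇒ L
n=10: can move to 5, which is L ⇒ W
n=11: the only move is to 10(W), a W ⇒ L
n=12: can move to 11, which is L ⇒ W
n=13: the only move is to 12(W), a W ⇒ L
n=14: can move to 7, which is L ⇒ W
n=15: the only move is to 14(W), a W ⇒ L
n=16: can move to 15, which is L ⇒ W
n=17: the only move is to 16(W), a W ⇒ L
n=18: can move to 9, which is L ⇒ W
n=19: the only move is to 18(W), a W ⇒ L
n=20: can move to 19, which is L ⇒ W
n=21: the only move is to 20(W), a W ⇒ L
n=22: can move to 11, which is L ⇒ W
n=23: the only move is to 22(W), a W ⇒ L
n=24: can move to 23, which is L ⇒ W
n=25: the only move is to 24(W), a W ⇒ L
n=26: can move to 13, which is L ⇒ W
n=27: the only move is to 26(W), a W ⇒ L
n=28: can move to 27, which is L ⇒ W
n=29: the only move is to 28(W), a W ⇒ L
n=30: can move to 15, which is L ⇒ W
n=31: the only move is to 30(W), a W ⇒ L
n=32: can move to 31, which is L ⇒ W
n=33: the only move is to 32(W), a W ⇒ L
n=34: can move to 17, which is L ⇒ W

23: L, 27: L, 34: W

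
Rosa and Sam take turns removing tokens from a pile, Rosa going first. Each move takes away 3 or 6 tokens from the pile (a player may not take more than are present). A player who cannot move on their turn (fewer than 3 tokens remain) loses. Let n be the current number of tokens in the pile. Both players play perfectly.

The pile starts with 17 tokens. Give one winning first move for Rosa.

Build the W/L table. Terminal = L. A non-terminal position is W if it has a move to some L; otherwise it is L.
n=0: no move → L
n=1: no move → L
n=2: no move → L
n=3: →0(L), so W
n=4: →1(L), so W
n=5: →2(L), so W
n=6: →0(L), so W
n=7: →1(L), so W
n=8: →2(L), so W
n=9: →6(W), 3(W) — all W, so L
n=10: →7(W), 4(W) — all W, so L
n=11: →8(W), 5(W) — all W, so L
n=12: →9(L), so W
n=13: →10(L), so W
n=14: →11(L), so W
n=15: →9(L), so W
n=16: →10(L), so W
n=17: →11(L), so W
From 17, the L positions reachable in one move are: 11.

Remove 6, leaving 11.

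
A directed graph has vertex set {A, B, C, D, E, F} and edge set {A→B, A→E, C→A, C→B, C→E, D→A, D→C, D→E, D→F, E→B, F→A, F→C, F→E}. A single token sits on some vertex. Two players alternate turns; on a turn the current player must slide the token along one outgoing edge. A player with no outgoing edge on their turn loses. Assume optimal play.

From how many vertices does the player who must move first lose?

Use the standard recursion: the mover loses at a terminal position; elsewhere, the mover wins exactly when some move hands the opponent an L position.
Every edge goes from a vertex to one that appears earlier in the order B, E, A, C, F, D, so processing vertices in that order labels each vertex after all of its successors.
B: no outgoing edge → L
E: →B(L), so W
A: →B(L), so W
C: →B(L), so W
F: →C(W), A(W), E(W) — all W, so L
D: →F(L), so W
The L vertices are B, F; that is 2 in all.

2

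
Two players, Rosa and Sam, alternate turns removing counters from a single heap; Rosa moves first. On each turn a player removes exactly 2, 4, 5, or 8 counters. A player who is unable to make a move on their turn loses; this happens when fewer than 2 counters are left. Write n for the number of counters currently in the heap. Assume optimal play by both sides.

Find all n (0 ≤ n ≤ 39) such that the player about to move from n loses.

Label each position W (a win for the player to move) or L (a loss). A position with no legal move is L; any other position is W exactly when some move reaches an L, and L when every move reaches a W.
n=0: no move → L
n=1: no move → L
n=2: →0(L), so W
n=3: →1(L), so W
n=4: →0(L), so W
n=5: →1(L), so W
n=6: →1(L), so W
n=7: →5(W), 3(W), 2(W) — all W, so L
n=8: →0(L), so W
n=9: →7(L), so W
n=10: →8(W), 6(W), 5(W), 2(W) — all W, so L
n=11: →7(L), so W
n=12: →10(L), so W
n=13: →11(W), 9(W), 8(W), 5(W) — all W, so L
n=14: →10(L), so W
n=15: →13(L), so W
n=16: →14(W), 12(W), 11(W), 8(W) — all W, so L
n=17: →13(L), so W
n=18: →16(L), so W
n=19: →17(W), 15(W), 14(W), 11(W) — all W, so L
n=20: →16(L), so W
n=21: →19(L), so W
n=22: →20(W), 18(W), 17(W), 14(W) — all W, so L
n=23: →19(L), so W
n=24: →22(L), so W
n=25: →23(W), 21(W), 20(W), 17(W) — all W, so L
n=26: →22(L), so W
n=27: →25(L), so W
n=28: →26(W), 24(W), 23(W), 20(W) — all W, so L
n=29: →25(L), so W
n=30: →28(L), so W
n=31: →29(W), 27(W), 26(W), 23(W) — all W, so L
n=32: →28(L), so W
n=33: →31(L), so W
n=34: →32(W), 30(W), 29(W), 26(W) — all W, so L
n=35: →31(L), so W
n=36: →34(L), so W
n=37: →35(W), 33(W), 32(W), 29(W) — all W, so L
n=38: →34(L), so W
n=39: →37(L), so W
The losing starting values of n are exactly the entries labelled L in this table (13 of them).

0, 1, 7, 10, 13, 16, 19, 22, 25, 28, 31, 34, 37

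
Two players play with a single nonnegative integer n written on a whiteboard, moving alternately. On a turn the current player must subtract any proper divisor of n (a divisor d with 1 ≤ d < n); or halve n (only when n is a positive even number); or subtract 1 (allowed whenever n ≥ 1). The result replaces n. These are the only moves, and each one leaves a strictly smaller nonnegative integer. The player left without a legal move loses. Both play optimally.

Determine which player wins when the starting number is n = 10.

The first player wins.

Label each position W (a win for the player to move) or L (a loss). A position with no legal move is L; any other position is W exactly when some move reaches an L, and L when every move reaches a W.
n=0: no move → L
n=1: can move to 0, which is L ⇒ W
n=2: the only move is to 1(W), a W ⇒ L
n=3: can move to 2, which is L ⇒ W
n=4: can move to 2, which is L ⇒ W
n=5: the only move is to 4(W), a W ⇒ L
n=6: can move to 5, which is L ⇒ W
n=7: the only move is to 6(W), a W ⇒ L
n=8: can move to 7, which is L ⇒ W
n=9: moves to 6(W), 8(W); every one is W ⇒ L
n=10: can move to 5, which is L ⇒ W
The starting position 10 is W: the player to move should move to 5, handing over an L position.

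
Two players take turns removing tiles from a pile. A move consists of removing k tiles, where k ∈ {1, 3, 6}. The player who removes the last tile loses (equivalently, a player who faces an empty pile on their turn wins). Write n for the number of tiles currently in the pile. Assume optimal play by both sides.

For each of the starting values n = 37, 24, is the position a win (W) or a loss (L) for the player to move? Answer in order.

Classify positions by backward induction: terminal positions (no move available) are W. From any other position, the mover wins iff some move reaches an L.
n=0: no move; the opponent has just taken the last tile and therefore loses → W
n=1: L (sole option 0(W) is W)
n=2: W (go to 1, an L position)
n=3: L (options 2(W), 0(W) are all W)
n=4: W (go to 3, an L position)
n=5: L (options 4(W), 2(W) are all W)
n=6: W (go to 5, an L position)
n=7: W (go to 1, an L position)
n=8: W (go to 5, an L position)
n=9: W (go to 3, an L position)
n=10: L (options 9(W), 7(W), 4(W) are all W)
n=11: W (go to 10, an L position)
n=12: L (options 11(W), 9(W), 6(W) are all W)
n=13: W (go to 12, an L position)
n=14: L (options 13(W), 11(W), 8(W) are all W)
n=15: W (go to 14, an L position)
n=16: W (go to 10, an L position)
n=17: W (go to 14, an L position)
n=18: W (go to 12, an L position)
n=19: L (options 18(W), 16(W), 13(W) are all W)
n=20: W (go to 19, an L position)
n=21: L (options 20(W), 18(W), 15(W) are all W)
n=22: W (go to 21, an L position)
n=23: L (options 22(W), 20(W), 17(W) are all W)
n=24: W (go to 23, an L position)
n=25: W (go to 19, an L position)
n=26: W (go to 23, an L position)
n=27: W (go to 21, an L position)
n=28: L (options 27(W), 25(W), 22(W) are all W)
n=29: W (go to 28, an L position)
n=30: L (options 29(W), 27(W), 24(W) are all W)
n=31: W (go to 30, an L position)
n=32: L (options 31(W), 29(W), 26(W) are all W)
n=33: W (go to 32, an L position)
n=34: W (go to 28, an L position)
n=35: W (go to 32, an L position)
n=36: W (go to 30, an L position)
n=37: L (options 36(W), 34(W), 31(W) are all W)

37: L, 24: W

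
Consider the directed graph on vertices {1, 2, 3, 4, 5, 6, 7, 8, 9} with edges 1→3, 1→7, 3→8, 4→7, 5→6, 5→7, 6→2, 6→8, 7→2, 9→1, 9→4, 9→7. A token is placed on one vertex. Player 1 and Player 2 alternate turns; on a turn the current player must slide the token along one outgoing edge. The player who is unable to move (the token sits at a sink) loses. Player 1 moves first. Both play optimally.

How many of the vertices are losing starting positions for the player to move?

5

Label each position W (a win for the player to move) or L (a loss). A position with no legal move is L; any other position is W exactly when some move reaches an L, and L when every move reaches a W.
Every edge goes from a vertex to one that appears earlier in the order 8, 2, 6, 3, 7, 1, 4, 5, 9, so processing vertices in that order labels each vertex after all of its successors.
8: no outgoing edge → L
2: no outgoing edge → L
6: W (go to 2, an L position)
3: W (go to 8, an L position)
7: W (go to 2, an L position)
1: L (options 7(W), 3(W) are all W)
4: L (sole option 7(W) is W)
5: L (options 7(W), 6(W) are all W)
9: W (go to 4, an L position)
The L vertices are 1, 2, 4, 5, 8; that is 5 in all.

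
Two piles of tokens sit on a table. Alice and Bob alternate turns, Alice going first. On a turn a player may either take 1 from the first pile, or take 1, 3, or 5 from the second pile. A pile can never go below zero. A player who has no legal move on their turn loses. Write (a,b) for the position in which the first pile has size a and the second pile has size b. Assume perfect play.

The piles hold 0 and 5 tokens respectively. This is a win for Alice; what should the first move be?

Classify positions by backward induction: terminal positions (no move available) are L. From any other position, the mover wins iff some move reaches an L.
No move ever increases a pile, so every position that can arise here has a ≤ 0 and b ≤ 5; it is enough to label the cells with 0 ≤ a ≤ 0 and 0 ≤ b ≤ 5.
Every move lowers a or b (never raises either), so fill the grid row by row in increasing a, and left to right within a row: each cell's successors are then already labelled.
      b=0  b=1  b=2  b=3  b=4  b=5
a=0:    L    W    L    W    L    W
Cells with no legal move (terminal, hence L): (0,0).
The remaining L cells, each justified by listing all of its moves:
(0,2): L (sole option (0,1)(W) is W)
(0,4): L (options (0,3)(W), (0,1)(W) are all W)
Every other cell has at least one move into one of the L cells above, so it is W.
From (0,5), the L positions reachable in one move are: (0,4), (0,2), (0,0). Any move reaching one of these is winning.

Move to (0,4).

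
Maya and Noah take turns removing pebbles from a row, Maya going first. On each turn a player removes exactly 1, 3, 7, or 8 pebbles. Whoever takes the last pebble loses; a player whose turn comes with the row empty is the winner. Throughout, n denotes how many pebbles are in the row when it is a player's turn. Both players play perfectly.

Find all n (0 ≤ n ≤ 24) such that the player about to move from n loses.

Compute win/loss labels from the base case upward. A position with no move is W. Any other position is W if it can reach an L in one move, else L.
n=0: no move; the opponent has just taken the last pebble and therefore loses → W
n=1: →0(W) only, which is W, so L
n=2: →1(L), so W
n=3: →2(W), 0(W) — all W, so L
n=4: →3(L), so W
n=5: →4(W), 2(W) — all W, so L
n=6: →5(L), so W
n=7: →6(W), 4(W), 0(W) — all W, so L
n=8: →7(L), so W
n=9: →1(L), so W
n=10: →7(L), so W
n=11: →3(L), so W
n=12: →5(L), so W
n=13: →5(L), so W
n=14: →7(L), so W
n=15: →7(L), so W
n=16: →15(W), 13(W), 9(W), 8(W) — all W, so L
n=17: →16(L), so W
n=18: →17(W), 15(W), 11(W), 10(W) — all W, so L
n=19: →18(L), so W
n=20: →19(W), 17(W), 13(W), 12(W) — all W, so L
n=21: →20(L), so W
n=22: →21(W), 19(W), 15(W), 14(W) — all W, so L
n=23: →22(L), so W
n=24: →16(L), so W
The losing starting values of n are exactly the entries labelled L in this table (8 of them).

1, 3, 5, 7, 16, 18, 20, 22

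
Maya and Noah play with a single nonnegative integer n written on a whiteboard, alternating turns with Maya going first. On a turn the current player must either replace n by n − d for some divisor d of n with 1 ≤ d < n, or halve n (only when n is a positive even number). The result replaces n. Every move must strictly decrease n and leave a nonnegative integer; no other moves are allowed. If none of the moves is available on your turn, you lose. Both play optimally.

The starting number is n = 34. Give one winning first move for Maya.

Move to 17.

Classify positions by backward induction: terminal positions (no move available) are L. From any other position, the mover wins iff some move reaches an L.
n=0: no move → L
n=1: no move → L
n=2: W (go to 1, an L position)
n=3: L (sole option 2(W) is W)
n=4: W (go to 3, an L position)
n=5: L (sole option 4(W) is W)
n=6: W (go to 3, an L position)
n=7: L (sole option 6(W) is W)
n=8: W (go to 7, an L position)
n=9: L (options 6(W), 8(W) are all W)
n=10: W (go to 5, an L position)
n=11: L (sole option 10(W) is W)
n=12: W (go to 9, an L position)
n=13: L (sole option 12(W) is W)
n=14: W (go to 7, an L position)
n=15: L (options 10(W), 12(W), 14(W) are all W)
n=16: W (go to 15, an L position)
n=17: L (sole option 16(W) is W)
n=18: W (go to 9, an L position)
n=19: L (sole option 18(W) is W)
n=20: W (go to 15, an L position)
n=21: L (options 14(W), 18(W), 20(W) are all W)
n=22: W (go to 11, an L position)
n=23: L (sole option 22(W) is W)
n=24: W (go to 21, an L position)
n=25: L (options 20(W), 24(W) are all W)
n=26: W (go to 13, an L position)
n=27: L (options 18(W), 24(W), 26(W) are all W)
n=28: W (go to 21, an L position)
n=29: L (sole option 28(W) is W)
n=30: W (go to 15, an L position)
n=31: L (sole option 30(W) is W)
n=32: W (go to 31, an L position)
n=33: L (options 22(W), 30(W), 32(W) are all W)
n=34: W (go to 17, an L position)
From 34, the L positions reachable in one move are: 17, 33. Any move reaching one of these is winning.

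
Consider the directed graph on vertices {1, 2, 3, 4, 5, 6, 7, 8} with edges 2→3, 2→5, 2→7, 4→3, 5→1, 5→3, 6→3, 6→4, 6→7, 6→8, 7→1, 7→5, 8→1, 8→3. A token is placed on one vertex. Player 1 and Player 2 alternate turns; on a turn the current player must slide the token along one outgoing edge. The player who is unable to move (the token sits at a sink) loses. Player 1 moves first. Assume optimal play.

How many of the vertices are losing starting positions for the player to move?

Positions with no move are L. A position that does have a move is losing for the player to move precisely when every available move leads to a winning position for the opponent. Fill in the labels:
Every edge goes from a vertex to one that appears earlier in the order 3, 1, 4, 5, 7, 2, 8, 6, so processing vertices in that order labels each vertex after all of its successors.
3: no outgoing edge → L
1: no outgoing edge → L
4: W (go to 3, an L position)
5: W (go to 1, an L position)
7: W (go to 1, an L position)
2: W (go to 3, an L position)
8: W (go to 1, an L position)
6: W (go to 3, an L position)
The L vertices are 1, 3; that is 2 in all.

2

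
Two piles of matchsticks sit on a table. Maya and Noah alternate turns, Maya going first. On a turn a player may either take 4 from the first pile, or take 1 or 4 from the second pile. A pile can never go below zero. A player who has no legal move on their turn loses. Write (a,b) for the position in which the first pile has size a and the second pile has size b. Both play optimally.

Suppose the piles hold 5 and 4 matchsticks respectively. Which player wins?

Classify positions by backward induction: terminal positions (no move available) are L. From any other position, the mover wins iff some move reaches an L.
No move ever increases a pile, so every position that can arise here has a ≤ 5 and b ≤ 4; it is enough to label the cells with 0 ≤ a ≤ 5 and 0 ≤ b ≤ 4.
Every move lowers a or b (never raises either), so fill the grid row by row in increasing a, and left to right within a row: each cell's successors are then already labelled.
      b=0  b=1  b=2  b=3  b=4
a=0:    L    W    L    W    W
a=1:    L    W    L    W    W
a=2:    L    W    L    W    W
a=3:    L    W    L    W    W
a=4:    W    L    W    L    W
a=5:    W    L    W    L    W
Cells with no legal move (terminal, hence L): (0,0), (1,0), (2,0), (3,0).
The remaining L cells, each justified by listing all of its moves:
(0,2): L (sole option (0,1)(W) is W)
(1,2): L (sole option (1,1)(W) is W)
(2,2): L (sole option (2,1)(W) is W)
(3,2): L (sole option (3,1)(W) is W)
(4,1): L (options (0,1)(W), (4,0)(W) are all W)
(4,3): L (options (0,3)(W), (4,2)(W) are all W)
(5,1): L (options (1,1)(W), (5,0)(W) are all W)
(5,3): L (options (1,3)(W), (5,2)(W) are all W)
Every other cell has at least one move into one of the L cells above, so it is W.
The starting position (5,4) is W: Maya should move to (5,3), handing over an L position.

Maya wins.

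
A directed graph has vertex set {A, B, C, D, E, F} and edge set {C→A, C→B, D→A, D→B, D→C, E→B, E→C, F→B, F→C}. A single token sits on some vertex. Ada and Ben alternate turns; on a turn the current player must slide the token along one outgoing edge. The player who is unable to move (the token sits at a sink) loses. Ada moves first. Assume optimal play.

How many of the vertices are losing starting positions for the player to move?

Build the W/L table. Terminal = L. A non-terminal position is W if it has a move to some L; otherwise it is L.
Every edge goes from a vertex to one that appears earlier in the order B, A, C, D, F, E, so processing vertices in that order labels each vertex after all of its successors.
B: no outgoing edge → L
A: no outgoing edge → L
C: →A(L), so W
D: →A(L), so W
F: →B(L), so W
E: →B(L), so W
The L vertices are A, B; that is 2 in all.

2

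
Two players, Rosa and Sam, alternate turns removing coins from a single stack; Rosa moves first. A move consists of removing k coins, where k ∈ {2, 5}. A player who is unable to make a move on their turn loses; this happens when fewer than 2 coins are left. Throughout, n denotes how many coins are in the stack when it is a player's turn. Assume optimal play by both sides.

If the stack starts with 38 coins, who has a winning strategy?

Rosa wins.

Build the W/L table. Terminal = L. A non-terminal position is W if it has a move to some L; otherwise it is L.
n=0: no move → L
n=1: no move → L
n=2: →0(L), so W
n=3: →1(L), so W
n=4: →2(W) only, which is W, so L
n=5: →0(L), so W
n=6: →4(L), so W
n=7: →5(W), 2(W) — all W, so L
n=8: →6(W), 3(W) — all W, so L
n=9: →7(L), so W
n=10: →8(L), so W
n=11: →9(W), 6(W) — all W, so L
n=12: →7(L), so W
n=13: →11(L), so W
n=14: →12(W), 9(W) — all W, so L
n=15: →13(W), 10(W) — all W, so L
n=16: →14(L), so W
n=17: →15(L), so W
n=18: →16(W), 13(W) — all W, so L
n=19: →14(L), so W
n=20: →18(L), so W
n=21: →19(W), 16(W) — all W, so L
n=22: →20(W), 17(W) — all W, so L
n=23: →21(L), so W
n=24: →22(L), so W
n=25: →23(W), 20(W) — all W, so L
n=26: →21(L), so W
n=27: →25(L), so W
n=28: →26(W), 23(W) — all W, so L
n=29: →27(W), 24(W) — all W, so L
n=30: →28(L), so W
n=31: →29(L), so W
n=32: →30(W), 27(W) — all W, so L
n=33: →28(L), so W
n=34: →32(L), so W
n=35: →33(W), 30(W) — all W, so L
n=36: →34(W), 31(W) — all W, so L
n=37: →35(L), so W
n=38: →36(L), so W
The starting position 38 is W: Rosa should remove 2, leaving 36, handing over an L position.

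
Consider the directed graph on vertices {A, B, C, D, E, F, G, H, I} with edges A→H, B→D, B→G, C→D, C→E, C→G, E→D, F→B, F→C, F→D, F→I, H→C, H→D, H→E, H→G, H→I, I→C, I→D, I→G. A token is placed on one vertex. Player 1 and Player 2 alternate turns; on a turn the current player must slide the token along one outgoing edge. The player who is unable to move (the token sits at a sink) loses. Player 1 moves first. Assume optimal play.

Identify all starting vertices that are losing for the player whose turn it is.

Positions with no move are L. A position that does have a move is losing for the player to move precisely when every available move leads to a winning position for the opponent. Fill in the labels:
Every edge goes from a vertex to one that appears earlier in the order D, G, E, C, I, H, A, B, F, so processing vertices in that order labels each vertex after all of its successors.
D: no outgoing edge → L
G: no outgoing edge → L
E: W (go to D, an L position)
C: W (go to G, an L position)
I: W (go to G, an L position)
H: W (go to G, an L position)
A: L (sole option H(W) is W)
B: W (go to G, an L position)
F: W (go to D, an L position)
The losing starting vertices are exactly the entries labelled L in this table (3 of them).

A, D, G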